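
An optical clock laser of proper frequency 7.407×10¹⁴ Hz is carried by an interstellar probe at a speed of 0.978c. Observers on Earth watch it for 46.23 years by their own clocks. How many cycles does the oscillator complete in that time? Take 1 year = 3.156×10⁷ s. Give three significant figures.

N = 2.25×10²³

γ = 1/√(1 − 0.978²) = 1/√0.04352 = 4.794
During 46.23 years of lab time, the oscillator's proper time advances by τ = Δt/γ = 46.23/4.794 = 9.644 years = 3.044×10⁸ s.
N = f × τ = 7.407×10¹⁴ × 3.044×10⁸ = 2.254×10²³.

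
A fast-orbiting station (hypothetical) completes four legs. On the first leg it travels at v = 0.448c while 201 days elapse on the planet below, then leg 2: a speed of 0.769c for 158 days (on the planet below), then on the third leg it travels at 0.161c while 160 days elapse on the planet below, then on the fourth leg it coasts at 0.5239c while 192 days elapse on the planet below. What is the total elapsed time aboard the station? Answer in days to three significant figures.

τ = 602 days

Leg 1: γ = 1/√(1 − 0.448²) = 1/√0.7993 = 1.119; τ_1 = 201/1.119 = 179.7 days.
Leg 2: γ = 1/√(1 − 0.769²) = 1/√0.4086 = 1.564; τ_2 = 158/1.564 = 101.0 days.
Leg 3: γ = 1/√(1 − 0.161²) = 1/√0.9741 = 1.013; τ_3 = 160/1.013 = 157.9 days.
Leg 4: γ = 1/√(1 − 0.5239²) = 1/√0.7255 = 1.174; τ_4 = 192/1.174 = 163.5 days.
Total: 179.7 + 101.0 + 157.9 + 163.5 days.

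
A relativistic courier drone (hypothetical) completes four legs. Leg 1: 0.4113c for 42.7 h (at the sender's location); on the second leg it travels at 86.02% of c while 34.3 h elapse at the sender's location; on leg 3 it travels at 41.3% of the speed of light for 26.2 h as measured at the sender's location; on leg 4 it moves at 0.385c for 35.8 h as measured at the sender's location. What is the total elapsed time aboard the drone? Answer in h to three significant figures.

τ = 113 h

Leg 1: γ = 1/√(1 − 0.4113²) = 1/√0.8308 = 1.097; τ_1 = 42.7/1.097 = 38.92 h.
Leg 2: β = 0.8602; γ = 1/√(1 − 0.8602²) = 1/√0.2601 = 1.961; τ_2 = 34.3/1.961 = 17.49 h.
Leg 3: β = 0.413; γ = 1/√(1 − 0.413²) = 1/√0.8294 = 1.098; τ_3 = 26.2/1.098 = 23.86 h.
Leg 4: γ = 1/√(1 − 0.385²) = 1/√0.8518 = 1.084; τ_4 = 35.8/1.084 = 33.04 h.
Total: 38.92 + 17.49 + 23.86 + 33.04 h.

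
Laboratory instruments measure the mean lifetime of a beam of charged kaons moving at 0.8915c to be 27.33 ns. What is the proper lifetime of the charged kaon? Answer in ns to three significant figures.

γ = 1/√(1 − 0.8915²) = 1/√0.2052 = 2.207
The lab-frame lifetime is the dilated interval; the proper lifetime is τ₀ = Δt/γ = 27.33/2.207 ns.

τ₀ = 12.4 ns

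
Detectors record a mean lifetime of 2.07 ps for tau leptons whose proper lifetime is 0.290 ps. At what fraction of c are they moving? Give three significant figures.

γ = Δt/τ₀ = 2.07/0.290 = 7.138
β = √(1 − 1/γ²) = √(1 − 0.01963) = √0.9804

v = 0.990c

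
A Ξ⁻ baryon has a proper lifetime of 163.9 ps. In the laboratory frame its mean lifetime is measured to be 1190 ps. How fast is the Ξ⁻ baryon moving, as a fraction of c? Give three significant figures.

v = 0.990c

γ = Δt/τ₀ = 1190/163.9 = 7.261
β = √(1 − 1/γ²) = √(1 − 0.01897) = √0.9810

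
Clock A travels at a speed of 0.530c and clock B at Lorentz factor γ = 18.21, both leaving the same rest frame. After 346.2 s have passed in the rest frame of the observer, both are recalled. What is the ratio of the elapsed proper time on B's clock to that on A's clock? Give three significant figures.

A: γ = 1/√(1 − 0.530²) = 1/√0.7191 = 1.179. B: γ = 18.21.
τ_A/τ_B = γ_B/γ_A = 18.21/1.179 = 15.44, so τ_B/τ_A = 0.06476.

τ_B/τ_A = 0.0648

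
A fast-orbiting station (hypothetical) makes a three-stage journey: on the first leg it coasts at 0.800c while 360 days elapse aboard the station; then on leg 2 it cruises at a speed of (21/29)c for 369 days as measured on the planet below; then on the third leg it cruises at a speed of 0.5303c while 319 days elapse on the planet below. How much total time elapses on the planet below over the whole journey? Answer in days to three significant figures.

Δt = 1290 days

Leg 1: γ = 1/√(1 − 0.800²) = 5/3 ≈ 1.667; Δt_1 = 1.667 × 360 = 600.0 days.
Leg 2: 369 days is already measured on the planet below.
Leg 3: 319 days is already measured on the planet below.
Total: 600.0 + 369.0 + 319.0 days.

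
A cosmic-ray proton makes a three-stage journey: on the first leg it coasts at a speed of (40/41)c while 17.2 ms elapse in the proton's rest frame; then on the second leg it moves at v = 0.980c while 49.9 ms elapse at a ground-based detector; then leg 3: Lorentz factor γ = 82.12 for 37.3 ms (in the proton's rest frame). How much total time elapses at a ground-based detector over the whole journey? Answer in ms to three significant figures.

Leg 1: γ = 1/√(1 − (40/41)²) = 41/9 ≈ 4.556; Δt_1 = 4.556 × 17.2 = 78.36 ms.
Leg 2: 49.9 ms is already measured at a ground-based detector.
Leg 3: γ = 82.12; Δt_3 = 82.12 × 37.3 = 3063 ms.
Total: 78.36 + 49.90 + 3063 ms.

Δt = 3190 ms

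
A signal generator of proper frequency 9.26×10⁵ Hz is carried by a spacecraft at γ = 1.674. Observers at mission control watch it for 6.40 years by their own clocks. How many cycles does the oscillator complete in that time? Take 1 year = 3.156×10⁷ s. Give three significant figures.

N = 1.12×10¹⁴

γ = 1.674
During 6.40 years of lab time, the oscillator's proper time advances by τ = Δt/γ = 6.40/1.674 = 3.823 years = 1.207×10⁸ s.
N = f × τ = 9.26×10⁵ × 1.207×10⁸ = 1.117×10¹⁴.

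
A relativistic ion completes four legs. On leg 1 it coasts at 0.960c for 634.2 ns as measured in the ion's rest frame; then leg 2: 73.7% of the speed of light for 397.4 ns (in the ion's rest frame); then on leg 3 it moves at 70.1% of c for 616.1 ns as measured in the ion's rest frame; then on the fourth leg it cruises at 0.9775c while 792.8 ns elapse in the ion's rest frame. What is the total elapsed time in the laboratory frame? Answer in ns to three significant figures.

Leg 1: γ = 1/√(1 − 0.960²) = 25/7 ≈ 3.571; Δt_1 = 3.571 × 634.2 = 2265 ns.
Leg 2: β = 0.737; γ = 1/√(1 − 0.737²) = 1/√0.4568 = 1.480; Δt_2 = 1.480 × 397.4 = 588.0 ns.
Leg 3: β = 0.701; γ = 1/√(1 − 0.701²) = 1/√0.5086 = 1.402; Δt_3 = 1.402 × 616.1 = 863.9 ns.
Leg 4: γ = 1/√(1 − 0.9775²) = 1/√0.04449 = 4.741; Δt_4 = 4.741 × 792.8 = 3758 ns.
Total: 2265 + 588.0 + 863.9 + 3758 ns.

Δt = 7480 ns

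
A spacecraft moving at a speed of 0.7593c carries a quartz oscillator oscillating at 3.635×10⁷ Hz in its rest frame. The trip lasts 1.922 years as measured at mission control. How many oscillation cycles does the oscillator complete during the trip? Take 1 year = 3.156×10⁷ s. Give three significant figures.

N = 1.43×10¹⁵

γ = 1/√(1 − 0.7593²) = 1/√0.4235 = 1.537
The oscillator's own cycle count is N = f × τ where τ is the proper time aboard the spacecraft. τ = Δt/γ = 1.922/1.537 = 1.251 years = 3.947×10⁷ s.
N = 3.635×10⁷ × 3.947×10⁷ = 1.435×10¹⁵.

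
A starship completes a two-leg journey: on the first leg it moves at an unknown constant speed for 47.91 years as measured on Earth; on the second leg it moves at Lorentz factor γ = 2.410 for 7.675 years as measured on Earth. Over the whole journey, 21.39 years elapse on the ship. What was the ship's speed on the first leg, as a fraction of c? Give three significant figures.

Leg 1: speed unknown; τ_1 = 47.91/γ_1.
Leg 2: γ = 2.410; τ_2 = 7.675/2.410 = 3.185 years.
Total proper time: τ_1 + 3.185 = 21.39, so τ_1 = 21.39 − 3.185 = 18.21 years.
γ_1 = 47.91/18.21 = 2.632; β = √(1 − 1/γ²) = √0.8556.

β = 0.925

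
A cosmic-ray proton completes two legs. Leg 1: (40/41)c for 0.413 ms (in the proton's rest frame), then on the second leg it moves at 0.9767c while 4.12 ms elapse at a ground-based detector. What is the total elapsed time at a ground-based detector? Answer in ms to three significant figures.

Leg 1: γ = 1/√(1 − (40/41)²) = 41/9 ≈ 4.556; Δt_1 = 4.556 × 0.413 = 1.881 ms.
Leg 2: 4.12 ms is already measured at a ground-based detector.
Total: 1.881 + 4.120 ms.

Δt = 6.00 ms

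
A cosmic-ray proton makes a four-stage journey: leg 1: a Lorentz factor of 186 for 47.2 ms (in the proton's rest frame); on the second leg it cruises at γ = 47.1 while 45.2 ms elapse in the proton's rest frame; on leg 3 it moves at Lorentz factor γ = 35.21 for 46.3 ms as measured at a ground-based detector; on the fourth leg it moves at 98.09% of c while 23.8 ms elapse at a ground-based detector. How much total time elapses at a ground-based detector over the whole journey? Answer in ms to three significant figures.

Leg 1: γ = 186; Δt_1 = 186.0 × 47.2 = 8779 ms.
Leg 2: γ = 47.1; Δt_2 = 47.10 × 45.2 = 2129 ms.
Leg 3: 46.3 ms is already measured at a ground-based detector.
Leg 4: 23.8 ms is already measured at a ground-based detector.
Total: 8779 + 2129 + 46.30 + 23.80 ms.

Δt = 1.10×10⁴ ms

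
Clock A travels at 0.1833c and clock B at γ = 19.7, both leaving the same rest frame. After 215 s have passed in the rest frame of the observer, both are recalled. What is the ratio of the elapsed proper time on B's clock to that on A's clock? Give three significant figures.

A: γ = 1/√(1 − 0.1833²) = 1/√0.9664 = 1.017. B: γ = 19.7.
τ_A/τ_B = γ_B/γ_A = 19.70/1.017 = 19.37, so τ_B/τ_A = 0.05164.

τ_B/τ_A = 0.0516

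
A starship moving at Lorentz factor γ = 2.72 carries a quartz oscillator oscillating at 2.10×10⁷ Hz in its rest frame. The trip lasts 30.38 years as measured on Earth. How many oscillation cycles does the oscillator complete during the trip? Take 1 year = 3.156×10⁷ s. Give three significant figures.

N = 7.40×10¹⁵

γ = 2.72
The oscillator's own cycle count is N = f × τ where τ is the proper time on the ship. τ = Δt/γ = 30.38/2.720 = 11.17 years = 3.525×10⁸ s.
N = 2.10×10⁷ × 3.525×10⁸ = 7.402×10¹⁵.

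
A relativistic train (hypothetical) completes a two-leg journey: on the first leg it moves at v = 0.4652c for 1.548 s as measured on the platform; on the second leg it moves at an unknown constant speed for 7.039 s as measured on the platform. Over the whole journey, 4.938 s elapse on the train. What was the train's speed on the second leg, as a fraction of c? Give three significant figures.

Leg 1: γ = 1/√(1 − 0.4652²) = 1/√0.7836 = 1.130; τ_1 = 1.548/1.130 = 1.370 s.
Leg 2: speed unknown; τ_2 = 7.039/γ_2.
Total proper time: 1.370 + τ_2 = 4.938, so τ_2 = 4.938 − 1.370 = 3.568 s.
γ_2 = 7.039/3.568 = 1.973; β = √(1 − 1/γ²) = √0.7431.

β = 0.862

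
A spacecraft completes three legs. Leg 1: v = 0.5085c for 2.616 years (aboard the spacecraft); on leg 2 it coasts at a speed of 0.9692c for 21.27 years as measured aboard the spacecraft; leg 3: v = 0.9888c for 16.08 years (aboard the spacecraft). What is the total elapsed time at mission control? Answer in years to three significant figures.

Δt = 197 years

Leg 1: γ = 1/√(1 − 0.5085²) = 1/√0.7414 = 1.161; Δt_1 = 1.161 × 2.616 = 3.038 years.
Leg 2: γ = 1/√(1 − 0.9692²) = 1/√0.06065 = 4.061; Δt_2 = 4.061 × 21.27 = 86.37 years.
Leg 3: γ = 1/√(1 − 0.9888²) = 1/√0.02227 = 6.700; Δt_3 = 6.700 × 16.08 = 107.7 years.
Total: 3.038 + 86.37 + 107.7 years.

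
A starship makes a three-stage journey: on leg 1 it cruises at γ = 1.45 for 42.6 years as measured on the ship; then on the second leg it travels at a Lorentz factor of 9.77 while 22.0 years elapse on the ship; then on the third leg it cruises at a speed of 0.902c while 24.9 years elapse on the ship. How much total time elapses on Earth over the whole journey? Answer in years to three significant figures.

Δt = 334 years

Leg 1: γ = 1.45; Δt_1 = 1.450 × 42.6 = 61.77 years.
Leg 2: γ = 9.77; Δt_2 = 9.770 × 22.0 = 214.9 years.
Leg 3: γ = 1/√(1 − 0.902²) = 1/√0.1864 = 2.316; Δt_3 = 2.316 × 24.9 = 57.67 years.
Total: 61.77 + 214.9 + 57.67 years.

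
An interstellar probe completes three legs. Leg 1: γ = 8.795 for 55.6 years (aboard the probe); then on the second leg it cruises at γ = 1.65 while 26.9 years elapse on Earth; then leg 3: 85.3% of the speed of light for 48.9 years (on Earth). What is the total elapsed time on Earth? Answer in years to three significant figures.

Leg 1: γ = 8.795; Δt_1 = 8.795 × 55.6 = 489.0 years.
Leg 2: 26.9 years is already measured on Earth.
Leg 3: 48.9 years is already measured on Earth.
Total: 489.0 + 26.90 + 48.90 years.

Δt = 565 years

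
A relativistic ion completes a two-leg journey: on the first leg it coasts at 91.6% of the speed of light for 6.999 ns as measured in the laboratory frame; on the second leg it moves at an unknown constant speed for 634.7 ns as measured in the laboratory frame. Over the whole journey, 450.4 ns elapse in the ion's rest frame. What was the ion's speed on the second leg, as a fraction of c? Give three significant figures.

Leg 1: β = 0.916; γ = 1/√(1 − 0.916²) = 1/√0.1609 = 2.493; τ_1 = 6.999/2.493 = 2.808 ns.
Leg 2: speed unknown; τ_2 = 634.7/γ_2.
Total proper time: 2.808 + τ_2 = 450.4, so τ_2 = 450.4 − 2.808 = 447.6 ns.
γ_2 = 634.7/447.6 = 1.418; β = √(1 − 1/γ²) = √0.5027.

β = 0.709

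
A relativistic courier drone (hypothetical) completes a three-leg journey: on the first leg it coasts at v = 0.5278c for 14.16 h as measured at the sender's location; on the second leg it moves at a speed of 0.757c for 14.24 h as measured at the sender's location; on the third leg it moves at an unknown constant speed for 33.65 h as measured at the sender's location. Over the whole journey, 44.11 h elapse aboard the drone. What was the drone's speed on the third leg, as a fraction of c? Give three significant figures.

β = 0.736

Leg 1: γ = 1/√(1 − 0.5278²) = 1/√0.7214 = 1.177; τ_1 = 14.16/1.177 = 12.03 h.
Leg 2: γ = 1/√(1 − 0.757²) = 1/√0.4270 = 1.530; τ_2 = 14.24/1.530 = 9.305 h.
Leg 3: speed unknown; τ_3 = 33.65/γ_3.
Total proper time: 12.03 + 9.305 + τ_3 = 44.11, so τ_3 = 44.11 − 21.33 = 22.78 h.
γ_3 = 33.65/22.78 = 1.477; β = √(1 − 1/γ²) = √0.5418.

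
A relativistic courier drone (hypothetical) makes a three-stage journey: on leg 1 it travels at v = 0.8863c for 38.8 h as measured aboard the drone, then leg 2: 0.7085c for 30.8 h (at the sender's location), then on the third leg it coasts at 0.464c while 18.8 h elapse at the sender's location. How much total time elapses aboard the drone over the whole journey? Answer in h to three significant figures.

Leg 1: 38.8 h is already measured aboard the drone.
Leg 2: γ = 1/√(1 − 0.7085²) = 1/√0.4980 = 1.417; τ_2 = 30.8/1.417 = 21.74 h.
Leg 3: γ = 1/√(1 − 0.464²) = 1/√0.7847 = 1.129; τ_3 = 18.8/1.129 = 16.65 h.
Total: 38.80 + 21.74 + 16.65 h.

τ = 77.2 h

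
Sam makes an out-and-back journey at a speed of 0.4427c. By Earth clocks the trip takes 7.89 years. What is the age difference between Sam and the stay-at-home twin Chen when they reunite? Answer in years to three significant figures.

γ = 1/√(1 − 0.4427²) = 1/√0.8040 = 1.115
Sam's elapsed proper time: τ = 7.89/1.115 = 7.075 years.
Age gap = Δt − τ = 7.89 − 7.075 years.

Δt − τ = 0.815 years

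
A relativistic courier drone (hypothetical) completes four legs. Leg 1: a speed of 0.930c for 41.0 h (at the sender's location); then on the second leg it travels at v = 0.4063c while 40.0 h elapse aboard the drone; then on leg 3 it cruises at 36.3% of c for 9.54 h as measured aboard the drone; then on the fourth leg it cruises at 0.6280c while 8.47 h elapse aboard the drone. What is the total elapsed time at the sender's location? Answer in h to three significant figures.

Δt = 106 h

Leg 1: 41.0 h is already measured at the sender's location.
Leg 2: γ = 1/√(1 − 0.4063²) = 1/√0.8349 = 1.094; Δt_2 = 1.094 × 40.0 = 43.78 h.
Leg 3: β = 0.363; γ = 1/√(1 − 0.363²) = 1/√0.8682 = 1.073; Δt_3 = 1.073 × 9.54 = 10.24 h.
Leg 4: γ = 1/√(1 − 0.6280²) = 1/√0.6056 = 1.285; Δt_4 = 1.285 × 8.47 = 10.88 h.
Total: 41.00 + 43.78 + 10.24 + 10.88 h.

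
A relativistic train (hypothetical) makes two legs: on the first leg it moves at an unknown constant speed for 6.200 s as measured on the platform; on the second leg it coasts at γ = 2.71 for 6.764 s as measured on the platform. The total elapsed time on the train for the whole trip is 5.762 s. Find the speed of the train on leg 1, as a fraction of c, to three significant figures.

Leg 1: speed unknown; τ_1 = 6.200/γ_1.
Leg 2: γ = 2.71; τ_2 = 6.764/2.710 = 2.496 s.
Total proper time: τ_1 + 2.496 = 5.762, so τ_1 = 5.762 − 2.496 = 3.266 s.
γ_1 = 6.200/3.266 = 1.898; β = √(1 − 1/γ²) = √0.7225.

β = 0.850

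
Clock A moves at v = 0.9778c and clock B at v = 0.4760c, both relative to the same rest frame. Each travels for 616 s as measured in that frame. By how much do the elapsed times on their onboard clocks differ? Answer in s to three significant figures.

A: γ = 1/√(1 − 0.9778²) = 1/√0.04391 = 4.772; τ_A = 616/4.772 = 129.1 s.
B: γ = 1/√(1 − 0.4760²) = 1/√0.7734 = 1.137; τ_B = 616/1.137 = 541.7 s.

|τ_A − τ_B| = 413 s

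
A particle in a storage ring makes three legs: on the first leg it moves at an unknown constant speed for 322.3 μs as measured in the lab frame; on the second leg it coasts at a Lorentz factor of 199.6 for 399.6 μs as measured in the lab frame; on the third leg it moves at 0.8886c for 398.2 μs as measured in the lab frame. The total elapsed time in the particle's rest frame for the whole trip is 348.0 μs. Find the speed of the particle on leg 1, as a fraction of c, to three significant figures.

β = 0.862

Leg 1: speed unknown; τ_1 = 322.3/γ_1.
Leg 2: γ = 199.6; τ_2 = 399.6/199.6 = 2.002 μs.
Leg 3: γ = 1/√(1 − 0.8886²) = 1/√0.2104 = 2.180; τ_3 = 398.2/2.180 = 182.6 μs.
Total proper time: τ_1 + 2.002 + 182.6 = 348.0, so τ_1 = 348.0 − 184.6 = 163.4 μs.
γ_1 = 322.3/163.4 = 1.973; β = √(1 − 1/γ²) = √0.7431.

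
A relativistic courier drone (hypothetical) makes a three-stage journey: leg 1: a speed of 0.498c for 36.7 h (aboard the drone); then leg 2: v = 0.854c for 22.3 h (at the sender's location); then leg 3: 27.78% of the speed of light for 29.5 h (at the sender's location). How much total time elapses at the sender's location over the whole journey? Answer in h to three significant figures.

Δt = 94.1 h

Leg 1: γ = 1/√(1 − 0.498²) = 1/√0.7520 = 1.153; Δt_1 = 1.153 × 36.7 = 42.32 h.
Leg 2: 22.3 h is already measured at the sender's location.
Leg 3: 29.5 h is already measured at the sender's location.
Total: 42.32 + 22.30 + 29.50 h.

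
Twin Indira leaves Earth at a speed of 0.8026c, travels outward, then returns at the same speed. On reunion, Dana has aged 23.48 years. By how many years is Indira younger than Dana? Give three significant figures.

Δt − τ = 9.47 years

γ = 1/√(1 − 0.8026²) = 1/√0.3558 = 1.676
Indira's elapsed proper time: τ = 23.48/1.676 = 14.01 years.
Age gap = Δt − τ = 23.48 − 14.01 years.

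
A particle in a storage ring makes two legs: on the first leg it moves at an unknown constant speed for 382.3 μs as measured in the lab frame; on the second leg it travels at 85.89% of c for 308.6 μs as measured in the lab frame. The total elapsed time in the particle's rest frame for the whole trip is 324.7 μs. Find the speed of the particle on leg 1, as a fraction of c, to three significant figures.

β = 0.900

Leg 1: speed unknown; τ_1 = 382.3/γ_1.
Leg 2: β = 0.8589; γ = 1/√(1 − 0.8589²) = 1/√0.2623 = 1.953; τ_2 = 308.6/1.953 = 158.0 μs.
Total proper time: τ_1 + 158.0 = 324.7, so τ_1 = 324.7 − 158.0 = 166.7 μs.
γ_1 = 382.3/166.7 = 2.294; β = √(1 − 1/γ²) = √0.8100.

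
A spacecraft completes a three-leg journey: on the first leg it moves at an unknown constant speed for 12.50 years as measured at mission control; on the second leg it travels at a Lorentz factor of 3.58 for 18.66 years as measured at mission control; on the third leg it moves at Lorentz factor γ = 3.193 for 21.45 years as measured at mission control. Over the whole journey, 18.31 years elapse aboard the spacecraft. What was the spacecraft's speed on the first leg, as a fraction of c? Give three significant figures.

β = 0.860

Leg 1: speed unknown; τ_1 = 12.50/γ_1.
Leg 2: γ = 3.58; τ_2 = 18.66/3.580 = 5.212 years.
Leg 3: γ = 3.193; τ_3 = 21.45/3.193 = 6.718 years.
Total proper time: τ_1 + 5.212 + 6.718 = 18.31, so τ_1 = 18.31 − 11.93 = 6.380 years.
γ_1 = 12.50/6.380 = 1.959; β = √(1 − 1/γ²) = √0.7395.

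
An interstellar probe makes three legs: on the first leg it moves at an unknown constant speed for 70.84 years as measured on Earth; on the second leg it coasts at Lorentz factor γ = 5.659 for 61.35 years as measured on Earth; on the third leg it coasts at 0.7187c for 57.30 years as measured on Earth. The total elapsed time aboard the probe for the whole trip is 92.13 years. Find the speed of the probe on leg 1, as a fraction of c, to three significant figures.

Leg 1: speed unknown; τ_1 = 70.84/γ_1.
Leg 2: γ = 5.659; τ_2 = 61.35/5.659 = 10.84 years.
Leg 3: γ = 1/√(1 − 0.7187²) = 1/√0.4835 = 1.438; τ_3 = 57.30/1.438 = 39.84 years.
Total proper time: τ_1 + 10.84 + 39.84 = 92.13, so τ_1 = 92.13 − 50.68 = 41.45 years.
γ_1 = 70.84/41.45 = 1.709; β = √(1 − 1/γ²) = √0.6577.

β = 0.811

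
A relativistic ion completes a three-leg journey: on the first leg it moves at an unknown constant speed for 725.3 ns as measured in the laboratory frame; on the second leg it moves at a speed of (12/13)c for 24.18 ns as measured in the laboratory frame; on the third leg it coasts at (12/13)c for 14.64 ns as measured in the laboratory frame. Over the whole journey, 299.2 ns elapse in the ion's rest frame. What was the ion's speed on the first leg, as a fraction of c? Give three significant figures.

β = 0.920

Leg 1: speed unknown; τ_1 = 725.3/γ_1.
Leg 2: γ = 1/√(1 − (12/13)²) = 13/5 = 2.600; τ_2 = 24.18/2.600 = 9.300 ns.
Leg 3: γ = 1/√(1 − (12/13)²) = 13/5 = 2.600; τ_3 = 14.64/2.600 = 5.631 ns.
Total proper time: τ_1 + 9.300 + 5.631 = 299.2, so τ_1 = 299.2 − 14.93 = 284.3 ns.
γ_1 = 725.3/284.3 = 2.551; β = √(1 − 1/γ²) = √0.8464.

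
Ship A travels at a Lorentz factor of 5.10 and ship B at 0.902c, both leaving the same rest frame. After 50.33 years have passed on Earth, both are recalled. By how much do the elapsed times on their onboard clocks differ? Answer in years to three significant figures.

|τ_A − τ_B| = 11.9 years

A: γ = 5.10; τ_A = 50.33/5.100 = 9.869 years.
B: γ = 1/√(1 − 0.902²) = 1/√0.1864 = 2.316; τ_B = 50.33/2.316 = 21.73 years.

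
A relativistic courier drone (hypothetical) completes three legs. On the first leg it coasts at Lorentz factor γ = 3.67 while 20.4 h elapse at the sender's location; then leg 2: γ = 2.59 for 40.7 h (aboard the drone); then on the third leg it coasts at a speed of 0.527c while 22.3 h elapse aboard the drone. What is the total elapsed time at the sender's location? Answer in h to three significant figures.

Δt = 152 h

Leg 1: 20.4 h is already measured at the sender's location.
Leg 2: γ = 2.59; Δt_2 = 2.590 × 40.7 = 105.4 h.
Leg 3: γ = 1/√(1 − 0.527²) = 1/√0.7223 = 1.177; Δt_3 = 1.177 × 22.3 = 26.24 h.
Total: 20.40 + 105.4 + 26.24 h.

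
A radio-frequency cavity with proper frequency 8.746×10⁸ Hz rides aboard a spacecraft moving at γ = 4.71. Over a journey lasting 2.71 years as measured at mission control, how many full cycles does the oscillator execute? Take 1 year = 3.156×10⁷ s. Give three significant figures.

N = 1.59×10¹⁶

γ = 4.71
The oscillator's own cycle count is N = f × τ where τ is the proper time aboard the spacecraft. τ = Δt/γ = 2.71/4.710 = 0.5754 years = 1.816×10⁷ s.
N = 8.746×10⁸ × 1.816×10⁷ = 1.588×10¹⁶.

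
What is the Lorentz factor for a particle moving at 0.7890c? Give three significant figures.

γ = 1/√(1 − 0.7890²) = 1/√0.3775 = 1.628

γ = 1.63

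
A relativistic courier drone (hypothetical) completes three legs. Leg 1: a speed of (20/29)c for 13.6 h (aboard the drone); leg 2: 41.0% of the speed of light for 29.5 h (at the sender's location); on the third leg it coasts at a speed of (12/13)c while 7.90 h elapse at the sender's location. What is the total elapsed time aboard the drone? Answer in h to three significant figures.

τ = 43.5 h

Leg 1: 13.6 h is already measured aboard the drone.
Leg 2: β = 0.410; γ = 1/√(1 − 0.410²) = 1/√0.8319 = 1.096; τ_2 = 29.5/1.096 = 26.91 h.
Leg 3: γ = 1/√(1 − (12/13)²) = 13/5 = 2.600; τ_3 = 7.90/2.600 = 3.038 h.
Total: 13.60 + 26.91 + 3.038 h.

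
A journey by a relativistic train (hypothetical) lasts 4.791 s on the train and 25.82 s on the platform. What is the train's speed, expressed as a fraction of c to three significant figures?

The proper time is measured on the train (both events occur at the train's location); Δt is measured on the platform. γ = Δt/τ = 25.82/4.791 = 5.389.
β = √(1 − 1/γ²) = √(1 − 0.03443) = √0.9656

β = 0.983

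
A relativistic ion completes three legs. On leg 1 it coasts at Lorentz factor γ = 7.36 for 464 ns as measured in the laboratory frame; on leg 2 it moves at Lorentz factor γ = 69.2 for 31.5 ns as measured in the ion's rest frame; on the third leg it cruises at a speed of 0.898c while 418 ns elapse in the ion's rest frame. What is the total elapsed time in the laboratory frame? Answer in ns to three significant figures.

Leg 1: 464 ns is already measured in the laboratory frame.
Leg 2: γ = 69.2; Δt_2 = 69.20 × 31.5 = 2180 ns.
Leg 3: γ = 1/√(1 − 0.898²) = 1/√0.1936 = 2.273; Δt_3 = 2.273 × 418 = 950.0 ns.
Total: 464.0 + 2180 + 950.0 ns.

Δt = 3590 ns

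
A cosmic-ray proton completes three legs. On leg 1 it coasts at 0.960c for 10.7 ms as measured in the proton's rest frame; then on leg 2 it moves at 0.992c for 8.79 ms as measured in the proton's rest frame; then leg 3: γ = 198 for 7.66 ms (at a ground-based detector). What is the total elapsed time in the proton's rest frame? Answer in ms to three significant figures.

Leg 1: 10.7 ms is already measured in the proton's rest frame.
Leg 2: 8.79 ms is already measured in the proton's rest frame.
Leg 3: γ = 198; τ_3 = 7.66/198.0 = 0.03869 ms.
Total: 10.70 + 8.790 + 0.03869 ms.

τ = 19.5 ms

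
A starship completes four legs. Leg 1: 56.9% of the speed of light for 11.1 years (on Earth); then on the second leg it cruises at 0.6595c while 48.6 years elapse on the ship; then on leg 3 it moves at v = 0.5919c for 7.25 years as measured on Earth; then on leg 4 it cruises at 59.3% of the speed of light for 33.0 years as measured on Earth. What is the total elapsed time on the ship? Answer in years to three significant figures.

τ = 90.1 years

Leg 1: β = 0.569; γ = 1/√(1 − 0.569²) = 1/√0.6762 = 1.216; τ_1 = 11.1/1.216 = 9.128 years.
Leg 2: 48.6 years is already measured on the ship.
Leg 3: γ = 1/√(1 − 0.5919²) = 1/√0.6497 = 1.241; τ_3 = 7.25/1.241 = 5.844 years.
Leg 4: β = 0.593; γ = 1/√(1 − 0.593²) = 1/√0.6484 = 1.242; τ_4 = 33.0/1.242 = 26.57 years.
Total: 9.128 + 48.60 + 5.844 + 26.57 years.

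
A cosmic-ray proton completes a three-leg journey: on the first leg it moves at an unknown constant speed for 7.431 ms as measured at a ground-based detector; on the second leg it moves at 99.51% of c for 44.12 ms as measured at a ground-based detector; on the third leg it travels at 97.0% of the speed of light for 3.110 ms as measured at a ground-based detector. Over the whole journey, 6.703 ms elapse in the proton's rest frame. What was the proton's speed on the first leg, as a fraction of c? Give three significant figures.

Leg 1: speed unknown; τ_1 = 7.431/γ_1.
Leg 2: β = 0.9951; γ = 1/√(1 − 0.9951²) = 1/√0.009776 = 10.11; τ_2 = 44.12/10.11 = 4.362 ms.
Leg 3: β = 0.970; γ = 1/√(1 − 0.970²) = 1/√0.05910 = 4.113; τ_3 = 3.110/4.113 = 0.7561 ms.
Total proper time: τ_1 + 4.362 + 0.7561 = 6.703, so τ_1 = 6.703 − 5.118 = 1.585 ms.
γ_1 = 7.431/1.585 = 4.689; β = √(1 − 1/γ²) = √0.9545.

β = 0.977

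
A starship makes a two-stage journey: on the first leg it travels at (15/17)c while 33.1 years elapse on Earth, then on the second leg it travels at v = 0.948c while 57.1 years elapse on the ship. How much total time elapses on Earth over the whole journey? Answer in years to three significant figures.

Leg 1: 33.1 years is already measured on Earth.
Leg 2: γ = 1/√(1 − 0.948²) = 1/√0.1013 = 3.142; Δt_2 = 3.142 × 57.1 = 179.4 years.
Total: 33.10 + 179.4 years.

Δt = 213 years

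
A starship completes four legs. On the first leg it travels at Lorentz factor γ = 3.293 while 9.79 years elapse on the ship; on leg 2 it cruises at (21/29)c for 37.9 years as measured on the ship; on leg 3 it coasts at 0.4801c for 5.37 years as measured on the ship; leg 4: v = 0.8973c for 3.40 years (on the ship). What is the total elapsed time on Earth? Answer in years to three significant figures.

Leg 1: γ = 3.293; Δt_1 = 3.293 × 9.79 = 32.24 years.
Leg 2: γ = 1/√(1 − (21/29)²) = 29/20 = 1.450; Δt_2 = 1.450 × 37.9 = 54.96 years.
Leg 3: γ = 1/√(1 − 0.4801²) = 1/√0.7695 = 1.140; Δt_3 = 1.140 × 5.37 = 6.122 years.
Leg 4: γ = 1/√(1 − 0.8973²) = 1/√0.1949 = 2.265; Δt_4 = 2.265 × 3.40 = 7.702 years.
Total: 32.24 + 54.96 + 6.122 + 7.702 years.

Δt = 101 years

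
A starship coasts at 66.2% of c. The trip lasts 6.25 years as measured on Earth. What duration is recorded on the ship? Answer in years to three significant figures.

τ = 4.68 years

β = 0.662; γ = 1/√(1 − 0.662²) = 1/√0.5618 = 1.334
The interval measured on Earth is the dilated one; the clock on the ship measures the proper time τ = Δt/γ = 6.25/1.334 years.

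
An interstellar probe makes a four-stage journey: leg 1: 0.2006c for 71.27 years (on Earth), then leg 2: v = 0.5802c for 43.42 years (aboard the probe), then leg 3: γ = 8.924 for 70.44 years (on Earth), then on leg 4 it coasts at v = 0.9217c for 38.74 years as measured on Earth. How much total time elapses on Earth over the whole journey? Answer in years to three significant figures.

Leg 1: 71.27 years is already measured on Earth.
Leg 2: γ = 1/√(1 − 0.5802²) = 1/√0.6634 = 1.228; Δt_2 = 1.228 × 43.42 = 53.31 years.
Leg 3: 70.44 years is already measured on Earth.
Leg 4: 38.74 years is already measured on Earth.
Total: 71.27 + 53.31 + 70.44 + 38.74 years.

Δt = 234 years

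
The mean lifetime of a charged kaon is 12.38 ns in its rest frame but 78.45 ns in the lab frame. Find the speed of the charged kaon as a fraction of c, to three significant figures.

γ = Δt/τ₀ = 78.45/12.38 = 6.337
β = √(1 − 1/γ²) = √(1 − 0.02490) = √0.9751

β = 0.987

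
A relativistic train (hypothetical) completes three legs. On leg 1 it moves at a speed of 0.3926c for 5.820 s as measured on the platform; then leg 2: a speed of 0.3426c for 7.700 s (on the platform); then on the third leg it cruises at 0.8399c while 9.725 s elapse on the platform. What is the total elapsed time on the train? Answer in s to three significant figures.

τ = 17.9 s

Leg 1: γ = 1/√(1 − 0.3926²) = 1/√0.8459 = 1.087; τ_1 = 5.820/1.087 = 5.353 s.
Leg 2: γ = 1/√(1 − 0.3426²) = 1/√0.8826 = 1.064; τ_2 = 7.700/1.064 = 7.234 s.
Leg 3: γ = 1/√(1 − 0.8399²) = 1/√0.2946 = 1.842; τ_3 = 9.725/1.842 = 5.278 s.
Total: 5.353 + 7.234 + 5.278 s.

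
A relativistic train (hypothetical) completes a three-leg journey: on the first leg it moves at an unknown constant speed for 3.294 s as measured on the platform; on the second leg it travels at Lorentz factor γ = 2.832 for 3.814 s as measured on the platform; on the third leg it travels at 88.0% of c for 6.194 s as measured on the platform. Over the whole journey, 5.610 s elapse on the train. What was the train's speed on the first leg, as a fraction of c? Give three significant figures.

β = 0.916

Leg 1: speed unknown; τ_1 = 3.294/γ_1.
Leg 2: γ = 2.832; τ_2 = 3.814/2.832 = 1.347 s.
Leg 3: β = 0.880; γ = 1/√(1 − 0.880²) = 1/√0.2256 = 2.105; τ_3 = 6.194/2.105 = 2.942 s.
Total proper time: τ_1 + 1.347 + 2.942 = 5.610, so τ_1 = 5.610 − 4.289 = 1.321 s.
γ_1 = 3.294/1.321 = 2.493; β = √(1 − 1/γ²) = √0.8391.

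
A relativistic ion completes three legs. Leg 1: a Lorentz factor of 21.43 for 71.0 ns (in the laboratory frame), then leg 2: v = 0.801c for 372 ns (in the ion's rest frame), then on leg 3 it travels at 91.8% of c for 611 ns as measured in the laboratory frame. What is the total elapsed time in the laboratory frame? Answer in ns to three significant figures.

Leg 1: 71.0 ns is already measured in the laboratory frame.
Leg 2: γ = 1/√(1 − 0.801²) = 1/√0.3584 = 1.670; Δt_2 = 1.670 × 372 = 621.4 ns.
Leg 3: 611 ns is already measured in the laboratory frame.
Total: 71.00 + 621.4 + 611.0 ns.

Δt = 1300 ns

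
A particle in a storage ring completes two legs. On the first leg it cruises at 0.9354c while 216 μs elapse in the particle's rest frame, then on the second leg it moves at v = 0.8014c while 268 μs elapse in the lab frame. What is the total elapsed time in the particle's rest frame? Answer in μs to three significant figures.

τ = 376 μs

Leg 1: 216 μs is already measured in the particle's rest frame.
Leg 2: γ = 1/√(1 − 0.8014²) = 1/√0.3578 = 1.672; τ_2 = 268/1.672 = 160.3 μs.
Total: 216.0 + 160.3 μs.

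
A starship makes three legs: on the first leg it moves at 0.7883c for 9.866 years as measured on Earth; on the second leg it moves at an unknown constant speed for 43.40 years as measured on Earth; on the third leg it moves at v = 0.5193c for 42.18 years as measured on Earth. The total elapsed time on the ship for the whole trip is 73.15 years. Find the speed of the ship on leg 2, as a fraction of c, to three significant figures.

β = 0.699

Leg 1: γ = 1/√(1 − 0.7883²) = 1/√0.3786 = 1.625; τ_1 = 9.866/1.625 = 6.070 years.
Leg 2: speed unknown; τ_2 = 43.40/γ_2.
Leg 3: γ = 1/√(1 − 0.5193²) = 1/√0.7303 = 1.170; τ_3 = 42.18/1.170 = 36.05 years.
Total proper time: 6.070 + τ_2 + 36.05 = 73.15, so τ_2 = 73.15 − 42.12 = 31.03 years.
γ_2 = 43.40/31.03 = 1.399; β = √(1 − 1/γ²) = √0.4887.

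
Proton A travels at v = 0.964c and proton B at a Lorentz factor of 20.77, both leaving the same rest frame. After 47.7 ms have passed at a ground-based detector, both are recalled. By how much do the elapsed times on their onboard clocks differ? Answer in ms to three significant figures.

A: γ = 1/√(1 − 0.964²) = 1/√0.07070 = 3.761; τ_A = 47.7/3.761 = 12.68 ms.
B: γ = 20.77; τ_B = 47.7/20.77 = 2.297 ms.

|τ_A − τ_B| = 10.4 ms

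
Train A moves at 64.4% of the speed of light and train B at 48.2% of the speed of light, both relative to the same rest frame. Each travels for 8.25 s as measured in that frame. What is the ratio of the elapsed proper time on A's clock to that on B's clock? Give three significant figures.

A: β = 0.644; γ = 1/√(1 − 0.644²) = 1/√0.5853 = 1.307. B: β = 0.482; γ = 1/√(1 − 0.482²) = 1/√0.7677 = 1.141.
τ_A/τ_B = γ_B/γ_A = 1.141/1.307 = 0.8731, so τ_A/τ_B = 0.8731.

τ_A/τ_B = 0.873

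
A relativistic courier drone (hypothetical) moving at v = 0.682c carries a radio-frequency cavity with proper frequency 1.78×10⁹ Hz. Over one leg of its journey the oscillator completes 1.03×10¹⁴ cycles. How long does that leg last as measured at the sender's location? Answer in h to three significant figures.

γ = 1/√(1 − 0.682²) = 1/√0.5349 = 1.367
Proper time for N cycles: τ = N/f = 1.03×10¹⁴/(1.78×10⁹) = 5.787×10⁴ s = 16.07 h.
Lab-frame duration Δt = γτ = 1.367 × 16.07 = 21.98 h.

Δt = 22.0 h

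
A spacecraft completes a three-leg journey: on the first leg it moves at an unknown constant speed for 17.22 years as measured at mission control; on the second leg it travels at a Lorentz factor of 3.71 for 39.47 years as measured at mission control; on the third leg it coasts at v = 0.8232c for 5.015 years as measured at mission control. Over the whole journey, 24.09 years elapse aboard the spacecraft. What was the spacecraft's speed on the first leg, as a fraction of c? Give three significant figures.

β = 0.788

Leg 1: speed unknown; τ_1 = 17.22/γ_1.
Leg 2: γ = 3.71; τ_2 = 39.47/3.710 = 10.64 years.
Leg 3: γ = 1/√(1 − 0.8232²) = 1/√0.3223 = 1.761; τ_3 = 5.015/1.761 = 2.847 years.
Total proper time: τ_1 + 10.64 + 2.847 = 24.09, so τ_1 = 24.09 − 13.49 = 10.60 years.
γ_1 = 17.22/10.60 = 1.624; β = √(1 − 1/γ²) = √0.6208.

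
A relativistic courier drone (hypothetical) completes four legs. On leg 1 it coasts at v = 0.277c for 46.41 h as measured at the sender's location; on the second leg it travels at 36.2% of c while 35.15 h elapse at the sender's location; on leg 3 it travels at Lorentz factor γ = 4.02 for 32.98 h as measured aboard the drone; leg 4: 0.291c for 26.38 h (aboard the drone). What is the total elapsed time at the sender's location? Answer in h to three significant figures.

Leg 1: 46.41 h is already measured at the sender's location.
Leg 2: 35.15 h is already measured at the sender's location.
Leg 3: γ = 4.02; Δt_3 = 4.020 × 32.98 = 132.6 h.
Leg 4: γ = 1/√(1 − 0.291²) = 1/√0.9153 = 1.045; Δt_4 = 1.045 × 26.38 = 27.57 h.
Total: 46.41 + 35.15 + 132.6 + 27.57 h.

Δt = 242 h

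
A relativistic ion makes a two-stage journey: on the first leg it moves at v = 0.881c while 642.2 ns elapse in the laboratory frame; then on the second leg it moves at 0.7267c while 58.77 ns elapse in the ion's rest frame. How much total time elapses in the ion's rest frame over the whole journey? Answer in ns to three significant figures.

τ = 363 ns

Leg 1: γ = 1/√(1 − 0.881²) = 1/√0.2238 = 2.114; τ_1 = 642.2/2.114 = 303.8 ns.
Leg 2: 58.77 ns is already measured in the ion's rest frame.
Total: 303.8 + 58.77 ns.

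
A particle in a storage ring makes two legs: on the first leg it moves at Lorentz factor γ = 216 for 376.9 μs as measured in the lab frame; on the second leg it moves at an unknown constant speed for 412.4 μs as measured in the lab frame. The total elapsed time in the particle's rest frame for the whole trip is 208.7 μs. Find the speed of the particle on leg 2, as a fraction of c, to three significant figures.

β = 0.865

Leg 1: γ = 216; τ_1 = 376.9/216.0 = 1.745 μs.
Leg 2: speed unknown; τ_2 = 412.4/γ_2.
Total proper time: 1.745 + τ_2 = 208.7, so τ_2 = 208.7 − 1.745 = 207.0 μs.
γ_2 = 412.4/207.0 = 1.993; β = √(1 − 1/γ²) = √0.7482.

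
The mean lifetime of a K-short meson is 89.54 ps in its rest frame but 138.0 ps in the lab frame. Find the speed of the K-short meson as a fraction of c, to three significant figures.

β = 0.761

γ = Δt/τ₀ = 138.0/89.54 = 1.541
β = √(1 − 1/γ²) = √(1 − 0.4210) = √0.5790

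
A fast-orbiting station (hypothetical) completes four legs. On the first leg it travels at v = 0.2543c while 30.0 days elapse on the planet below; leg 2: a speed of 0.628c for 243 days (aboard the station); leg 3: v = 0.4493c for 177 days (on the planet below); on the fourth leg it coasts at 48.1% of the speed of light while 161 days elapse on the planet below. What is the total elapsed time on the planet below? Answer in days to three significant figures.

Δt = 680 days

Leg 1: 30.0 days is already measured on the planet below.
Leg 2: γ = 1/√(1 − 0.628²) = 1/√0.6056 = 1.285; Δt_2 = 1.285 × 243 = 312.3 days.
Leg 3: 177 days is already measured on the planet below.
Leg 4: 161 days is already measured on the planet below.
Total: 30.00 + 312.3 + 177.0 + 161.0 days.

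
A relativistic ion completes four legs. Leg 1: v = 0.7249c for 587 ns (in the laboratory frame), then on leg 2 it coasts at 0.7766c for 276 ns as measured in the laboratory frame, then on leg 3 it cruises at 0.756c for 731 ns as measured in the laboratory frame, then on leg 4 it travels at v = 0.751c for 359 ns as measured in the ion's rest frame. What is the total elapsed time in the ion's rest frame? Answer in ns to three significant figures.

Leg 1: γ = 1/√(1 − 0.7249²) = 1/√0.4745 = 1.452; τ_1 = 587/1.452 = 404.4 ns.
Leg 2: γ = 1/√(1 − 0.7766²) = 1/√0.3969 = 1.587; τ_2 = 276/1.587 = 173.9 ns.
Leg 3: γ = 1/√(1 − 0.756²) = 1/√0.4285 = 1.528; τ_3 = 731/1.528 = 478.5 ns.
Leg 4: 359 ns is already measured in the ion's rest frame.
Total: 404.4 + 173.9 + 478.5 + 359.0 ns.

τ = 1420 ns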